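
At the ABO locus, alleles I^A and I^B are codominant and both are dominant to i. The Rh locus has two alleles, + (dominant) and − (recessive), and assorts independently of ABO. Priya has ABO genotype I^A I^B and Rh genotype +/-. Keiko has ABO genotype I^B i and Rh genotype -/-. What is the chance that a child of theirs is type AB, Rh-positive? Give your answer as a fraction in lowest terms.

ABO cross I^A I^B × I^B i → offspring phenotypes: 1/4 A, 1/2 B, 1/4 AB.
Rh cross +/- × -/- → 1/2 Rh+, 1/2 Rh-.
Independent loci: P(type AB, Rh-positive) = 1/4 × 1/2 = 1/8.

1/8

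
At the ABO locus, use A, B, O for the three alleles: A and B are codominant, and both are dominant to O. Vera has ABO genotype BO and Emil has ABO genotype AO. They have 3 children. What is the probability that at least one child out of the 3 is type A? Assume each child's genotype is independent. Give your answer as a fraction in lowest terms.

ABO cross BO × AO → 1/4 O, 1/4 A, 1/4 B, 1/4 AB.
So P(type A) = 1/4 per child.
P(none) = (3/4)^3 = 27/64; P(at least one) = 1 − 27/64 = 37/64.

37/64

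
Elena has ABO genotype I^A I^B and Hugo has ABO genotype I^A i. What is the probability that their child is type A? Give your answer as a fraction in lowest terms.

ABO cross I^A I^B × I^A i → offspring phenotypes: 1/2 A, 1/4 B, 1/4 AB.
So P(type A) = 1/2.

1/2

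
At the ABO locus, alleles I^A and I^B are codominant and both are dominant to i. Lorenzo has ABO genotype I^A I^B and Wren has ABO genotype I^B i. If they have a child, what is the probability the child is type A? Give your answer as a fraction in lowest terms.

ABO cross I^A I^B × I^B i → offspring phenotypes: 1/4 A, 1/2 B, 1/4 AB.
So P(type A) = 1/4.

1/4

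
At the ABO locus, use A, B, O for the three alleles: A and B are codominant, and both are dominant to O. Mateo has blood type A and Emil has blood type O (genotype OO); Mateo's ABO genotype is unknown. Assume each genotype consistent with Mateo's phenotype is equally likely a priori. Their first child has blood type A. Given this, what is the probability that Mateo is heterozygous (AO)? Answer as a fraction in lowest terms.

1/3

Possible genotypes: Mateo ∈ {AA, AO}; Emil ∈ {OO}.
Weight each parental genotype pair by prior × P(type-A child):
  AA × OO: posterior weight 2/3.
  AO × OO: posterior weight 1/3.
Sum the posterior weight over pairs where Mateo is AO: 1/3.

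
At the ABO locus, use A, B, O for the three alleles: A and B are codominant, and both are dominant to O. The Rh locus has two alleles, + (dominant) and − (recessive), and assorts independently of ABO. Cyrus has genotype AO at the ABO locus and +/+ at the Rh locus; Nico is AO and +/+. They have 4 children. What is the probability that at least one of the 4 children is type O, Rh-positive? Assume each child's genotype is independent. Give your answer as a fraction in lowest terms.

ABO cross AO × AO → 1/4 O, 3/4 A.
Rh cross +/+ × +/+ → 1 Rh+; so P(type O, Rh-positive) = 1/4 × 1 = 1/4 per child.
P(none) = (3/4)^4 = 81/256; P(at least one) = 1 − 81/256 = 175/256.

175/256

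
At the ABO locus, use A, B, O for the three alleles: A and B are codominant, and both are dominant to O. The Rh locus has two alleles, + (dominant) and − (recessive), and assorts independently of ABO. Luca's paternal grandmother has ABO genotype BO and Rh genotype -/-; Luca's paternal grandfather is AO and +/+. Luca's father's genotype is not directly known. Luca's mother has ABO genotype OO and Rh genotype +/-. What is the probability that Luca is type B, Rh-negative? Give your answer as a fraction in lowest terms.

Luca's father's ABO genotype from BO × AO: 1/4 AB, 1/4 AO, 1/4 BO, 1/4 OO.
Crossing each possibility with the mother OO and summing P(type B): 1/4·1/2 + 1/4·0 + 1/4·1/2 + 1/4·0 = 1/4.
Similarly for Rh via the father's Rh distribution: P(Rh-) = 1/4.
Independent loci: 1/4 × 1/4 = 1/16.

1/16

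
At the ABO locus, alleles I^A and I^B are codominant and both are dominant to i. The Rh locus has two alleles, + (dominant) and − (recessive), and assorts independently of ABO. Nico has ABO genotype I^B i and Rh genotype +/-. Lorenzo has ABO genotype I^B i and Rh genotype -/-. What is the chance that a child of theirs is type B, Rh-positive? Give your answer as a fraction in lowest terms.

3/8

ABO cross I^B i × I^B i → offspring phenotypes: 1/4 O, 3/4 B.
Rh cross +/- × -/- → 1/2 Rh+, 1/2 Rh-.
Independent loci: P(type B, Rh-positive) = 3/4 × 1/2 = 3/8.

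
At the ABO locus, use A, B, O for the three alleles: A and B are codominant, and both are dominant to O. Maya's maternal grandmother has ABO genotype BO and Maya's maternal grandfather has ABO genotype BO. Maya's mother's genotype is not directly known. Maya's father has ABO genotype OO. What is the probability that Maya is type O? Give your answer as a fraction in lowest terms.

Maya's mother's ABO genotype from BO × BO: 1/4 BB, 1/2 BO, 1/4 OO.
Crossing each possibility with the father OO and summing P(type O): 1/4·0 + 1/2·1/2 + 1/4·1 = 1/2.

1/2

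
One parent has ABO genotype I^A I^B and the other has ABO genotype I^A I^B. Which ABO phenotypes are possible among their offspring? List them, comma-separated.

Gametes from I^A I^B × I^A I^B give offspring ABO genotypes I^A I^A, I^A I^B, I^B I^B, i.e. phenotypes A, B, AB.

A, B, AB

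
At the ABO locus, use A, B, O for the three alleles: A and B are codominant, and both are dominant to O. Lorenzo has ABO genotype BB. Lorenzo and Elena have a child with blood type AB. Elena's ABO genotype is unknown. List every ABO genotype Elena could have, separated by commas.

AA, AB, AO

For each candidate genotype of Elena, check whether crossing it with BB can produce every observed child phenotype.
  AA → possible child types {AB} ✓
  AB → possible child types {B, AB} ✓
  AO → possible child types {B, AB} ✓
  BB → possible child types {B} ✗
  BO → possible child types {B} ✗
  OO → possible child types {B} ✗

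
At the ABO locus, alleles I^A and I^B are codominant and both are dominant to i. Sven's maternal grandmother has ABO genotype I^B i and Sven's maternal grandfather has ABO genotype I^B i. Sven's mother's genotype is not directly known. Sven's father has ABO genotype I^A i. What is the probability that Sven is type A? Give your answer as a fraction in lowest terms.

1/4

Sven's mother's ABO genotype from I^B i × I^B i: 1/4 I^B I^B, 1/2 I^B i, 1/4 i i.
Crossing each possibility with the father I^A i and summing P(type A): 1/4·0 + 1/2·1/4 + 1/4·1/2 = 1/4.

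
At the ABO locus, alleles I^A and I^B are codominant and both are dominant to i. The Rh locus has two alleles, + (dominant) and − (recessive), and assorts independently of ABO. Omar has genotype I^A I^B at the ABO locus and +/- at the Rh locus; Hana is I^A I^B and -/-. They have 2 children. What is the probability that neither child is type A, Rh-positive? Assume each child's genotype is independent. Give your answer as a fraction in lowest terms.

ABO cross I^A I^B × I^A I^B → 1/4 A, 1/4 B, 1/2 AB.
Rh cross +/- × -/- → 1/2 Rh+, 1/2 Rh-; so P(type A, Rh-positive) = 1/4 × 1/2 = 1/8 per child.
P(not type A, Rh-positive) = 7/8 for one child; (7/8)^2 = 49/64.

49/64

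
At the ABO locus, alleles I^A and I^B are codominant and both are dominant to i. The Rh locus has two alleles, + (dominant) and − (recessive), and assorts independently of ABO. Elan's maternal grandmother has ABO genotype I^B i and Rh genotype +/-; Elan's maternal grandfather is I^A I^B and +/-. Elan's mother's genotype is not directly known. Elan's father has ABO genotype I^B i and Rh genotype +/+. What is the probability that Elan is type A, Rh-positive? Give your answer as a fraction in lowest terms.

1/8

Elan's mother's ABO genotype from I^B i × I^A I^B: 1/4 I^A I^B, 1/4 I^A i, 1/4 I^B I^B, 1/4 I^B i.
Crossing each possibility with the father I^B i and summing P(type A): 1/4·1/4 + 1/4·1/4 + 1/4·0 + 1/4·0 = 1/8.
Similarly for Rh via the mother's Rh distribution: P(Rh+) = 1.
Independent loci: 1/8 × 1 = 1/8.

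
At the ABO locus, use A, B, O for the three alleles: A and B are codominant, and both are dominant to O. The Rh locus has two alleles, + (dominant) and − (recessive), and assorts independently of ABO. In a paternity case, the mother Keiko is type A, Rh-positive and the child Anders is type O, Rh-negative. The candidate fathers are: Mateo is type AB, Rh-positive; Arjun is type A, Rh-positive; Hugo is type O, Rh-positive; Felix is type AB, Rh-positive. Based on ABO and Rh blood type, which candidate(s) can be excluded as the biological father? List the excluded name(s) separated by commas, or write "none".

Mateo, Felix

A candidate is excluded only if no genotype consistent with his phenotype could produce a type O, Rh-negative child with a type A, Rh-positive mother.
Mateo (type AB, Rh+): no genotype consistent with that phenotype can produce a type-O Rh- child with a type-A mother.
Felix (type AB, Rh+): no genotype consistent with that phenotype can produce a type-O Rh- child with a type-A mother.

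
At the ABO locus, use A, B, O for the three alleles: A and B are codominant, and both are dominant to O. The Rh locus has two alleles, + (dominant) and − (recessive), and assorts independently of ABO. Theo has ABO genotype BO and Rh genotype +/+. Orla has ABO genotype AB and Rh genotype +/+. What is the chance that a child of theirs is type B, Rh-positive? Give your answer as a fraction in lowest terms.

1/2

ABO cross BO × AB → offspring phenotypes: 1/4 A, 1/2 B, 1/4 AB.
Rh cross +/+ × +/+ → 1 Rh+.
Independent loci: P(type B, Rh-positive) = 1/2 × 1 = 1/2.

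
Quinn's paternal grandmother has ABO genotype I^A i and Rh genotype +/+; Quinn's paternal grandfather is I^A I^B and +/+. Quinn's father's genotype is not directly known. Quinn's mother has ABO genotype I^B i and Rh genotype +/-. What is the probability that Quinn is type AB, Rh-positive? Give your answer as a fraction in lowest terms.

1/4

Quinn's father's ABO genotype from I^A i × I^A I^B: 1/4 I^A I^A, 1/4 I^A I^B, 1/4 I^A i, 1/4 I^B i.
Crossing each possibility with the mother I^B i and summing P(type AB): 1/4·1/2 + 1/4·1/4 + 1/4·1/4 + 1/4·0 = 1/4.
Similarly for Rh via the father's Rh distribution: P(Rh+) = 1.
Independent loci: 1/4 × 1 = 1/4.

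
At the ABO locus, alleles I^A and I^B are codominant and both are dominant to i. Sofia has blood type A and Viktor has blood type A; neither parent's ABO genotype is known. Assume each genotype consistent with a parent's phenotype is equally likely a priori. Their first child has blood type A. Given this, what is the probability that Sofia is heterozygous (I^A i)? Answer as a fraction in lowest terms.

Possible genotypes: Sofia ∈ {I^A I^A, I^A i}; Viktor ∈ {I^A I^A, I^A i}.
Weight each parental genotype pair by prior × P(type-A child):
  I^A I^A × I^A I^A: posterior weight 4/15.
  I^A I^A × I^A i: posterior weight 4/15.
  I^A i × I^A I^A: posterior weight 4/15.
  I^A i × I^A i: posterior weight 1/5.
Sum the posterior weight over pairs where Sofia is I^A i: 7/15.

7/15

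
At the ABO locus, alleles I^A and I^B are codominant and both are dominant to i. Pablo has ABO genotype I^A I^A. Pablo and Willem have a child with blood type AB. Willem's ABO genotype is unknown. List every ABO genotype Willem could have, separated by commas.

For each candidate genotype of Willem, check whether crossing it with I^A I^A can produce every observed child phenotype.
  I^A I^A → possible child types {A} ✗
  I^A I^B → possible child types {A, AB} ✓
  I^A i → possible child types {A} ✗
  I^B I^B → possible child types {AB} ✓
  I^B i → possible child types {A, AB} ✓
  i i → possible child types {A} ✗

I^A I^B, I^B I^B, I^B i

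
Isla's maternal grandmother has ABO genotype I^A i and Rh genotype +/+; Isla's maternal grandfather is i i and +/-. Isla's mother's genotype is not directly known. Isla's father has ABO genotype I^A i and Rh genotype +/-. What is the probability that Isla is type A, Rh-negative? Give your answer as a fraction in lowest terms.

Isla's mother's ABO genotype from I^A i × i i: 1/2 I^A i, 1/2 i i.
Crossing each possibility with the father I^A i and summing P(type A): 1/2·3/4 + 1/2·1/2 = 5/8.
Similarly for Rh via the mother's Rh distribution: P(Rh-) = 1/8.
Independent loci: 5/8 × 1/8 = 5/64.

5/64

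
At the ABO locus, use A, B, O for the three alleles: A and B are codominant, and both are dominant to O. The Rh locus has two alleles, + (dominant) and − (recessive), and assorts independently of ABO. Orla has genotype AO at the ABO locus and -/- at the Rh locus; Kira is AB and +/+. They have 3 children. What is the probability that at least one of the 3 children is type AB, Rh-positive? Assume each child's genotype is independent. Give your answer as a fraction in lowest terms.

ABO cross AO × AB → 1/2 A, 1/4 B, 1/4 AB.
Rh cross -/- × +/+ → 1 Rh+; so P(type AB, Rh-positive) = 1/4 × 1 = 1/4 per child.
P(none) = (3/4)^3 = 27/64; P(at least one) = 1 − 27/64 = 37/64.

37/64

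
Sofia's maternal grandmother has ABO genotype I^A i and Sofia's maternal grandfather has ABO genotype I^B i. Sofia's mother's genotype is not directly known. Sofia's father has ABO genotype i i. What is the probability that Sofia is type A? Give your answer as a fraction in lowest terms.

Sofia's mother's ABO genotype from I^A i × I^B i: 1/4 I^A I^B, 1/4 I^A i, 1/4 I^B i, 1/4 i i.
Crossing each possibility with the father i i and summing P(type A): 1/4·1/2 + 1/4·1/2 + 1/4·0 + 1/4·0 = 1/4.

1/4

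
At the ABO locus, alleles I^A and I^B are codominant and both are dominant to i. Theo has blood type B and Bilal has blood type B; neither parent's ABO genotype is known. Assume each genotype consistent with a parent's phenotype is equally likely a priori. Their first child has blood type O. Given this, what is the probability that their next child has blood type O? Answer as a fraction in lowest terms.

Possible genotypes: Theo ∈ {I^B I^B, I^B i}; Bilal ∈ {I^B I^B, I^B i}.
Weight each parental genotype pair by prior × P(type-O child):
  I^B i × I^B i: posterior weight 1; P(next child type O) = 1/4.
Weighted sum = 1/4.

1/4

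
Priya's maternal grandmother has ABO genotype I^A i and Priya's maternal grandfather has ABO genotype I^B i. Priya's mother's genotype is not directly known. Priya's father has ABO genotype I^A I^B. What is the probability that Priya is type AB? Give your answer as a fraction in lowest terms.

Priya's mother's ABO genotype from I^A i × I^B i: 1/4 I^A I^B, 1/4 I^A i, 1/4 I^B i, 1/4 i i.
Crossing each possibility with the father I^A I^B and summing P(type AB): 1/4·1/2 + 1/4·1/4 + 1/4·1/4 + 1/4·0 = 1/4.

1/4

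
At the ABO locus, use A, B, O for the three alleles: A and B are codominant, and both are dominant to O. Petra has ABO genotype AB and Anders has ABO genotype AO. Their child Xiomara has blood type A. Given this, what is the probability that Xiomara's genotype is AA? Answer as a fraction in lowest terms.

1/2

Cross AB × AO → 1/4 AA, 1/4 AB, 1/4 AO, 1/4 BO.
Type-A genotypes among offspring: AA (1/4), AO (1/4); total 1/2.
P(AA | type A) = (1/4) / (1/2) = 1/2.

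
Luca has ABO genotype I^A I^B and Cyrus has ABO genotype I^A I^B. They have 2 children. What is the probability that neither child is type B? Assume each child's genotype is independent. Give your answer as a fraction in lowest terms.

ABO cross I^A I^B × I^A I^B → 1/4 A, 1/4 B, 1/2 AB.
So P(type B) = 1/4 per child.
P(not type B) = 3/4 for one child; (3/4)^2 = 9/16.

9/16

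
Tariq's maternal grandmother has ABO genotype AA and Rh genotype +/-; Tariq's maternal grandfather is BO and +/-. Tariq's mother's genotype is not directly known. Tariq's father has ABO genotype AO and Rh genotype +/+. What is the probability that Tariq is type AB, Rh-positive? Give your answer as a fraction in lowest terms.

Tariq's mother's ABO genotype from AA × BO: 1/2 AB, 1/2 AO.
Crossing each possibility with the father AO and summing P(type AB): 1/2·1/4 + 1/2·0 = 1/8.
Similarly for Rh via the mother's Rh distribution: P(Rh+) = 1.
Independent loci: 1/8 × 1 = 1/8.

1/8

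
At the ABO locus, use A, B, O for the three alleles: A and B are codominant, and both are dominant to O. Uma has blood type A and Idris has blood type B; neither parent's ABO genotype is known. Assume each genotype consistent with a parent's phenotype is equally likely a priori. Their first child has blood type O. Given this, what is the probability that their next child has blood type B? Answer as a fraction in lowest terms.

1/4

Possible genotypes: Uma ∈ {AA, AO}; Idris ∈ {BB, BO}.
Weight each parental genotype pair by prior × P(type-O child):
  AO × BO: posterior weight 1; P(next child type B) = 1/4.
Weighted sum = 1/4.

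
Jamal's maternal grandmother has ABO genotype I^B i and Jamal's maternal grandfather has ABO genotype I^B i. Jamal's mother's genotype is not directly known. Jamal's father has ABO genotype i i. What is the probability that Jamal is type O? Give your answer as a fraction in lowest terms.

1/2

Jamal's mother's ABO genotype from I^B i × I^B i: 1/4 I^B I^B, 1/2 I^B i, 1/4 i i.
Crossing each possibility with the father i i and summing P(type O): 1/4·0 + 1/2·1/2 + 1/4·1 = 1/2.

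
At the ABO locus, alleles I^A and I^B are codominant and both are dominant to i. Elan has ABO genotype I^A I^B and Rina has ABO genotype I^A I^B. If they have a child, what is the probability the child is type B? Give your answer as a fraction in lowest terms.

1/4

ABO cross I^A I^B × I^A I^B → offspring phenotypes: 1/4 A, 1/4 B, 1/2 AB.
So P(type B) = 1/4.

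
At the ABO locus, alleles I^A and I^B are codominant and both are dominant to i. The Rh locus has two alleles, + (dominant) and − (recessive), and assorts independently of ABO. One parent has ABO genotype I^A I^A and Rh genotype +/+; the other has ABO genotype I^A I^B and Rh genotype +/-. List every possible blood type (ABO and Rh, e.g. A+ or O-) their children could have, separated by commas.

Gametes from I^A I^A × I^A I^B give offspring ABO genotypes I^A I^A, I^A I^B, i.e. phenotypes A, AB.
Rh cross +/+ × +/- → phenotypes Rh+.
Combining independently: A+, AB+.

A+, AB+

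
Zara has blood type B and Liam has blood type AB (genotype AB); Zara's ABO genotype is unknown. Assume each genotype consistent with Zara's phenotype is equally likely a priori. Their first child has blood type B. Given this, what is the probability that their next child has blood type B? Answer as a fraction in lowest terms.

1/2

Possible genotypes: Zara ∈ {BB, BO}; Liam ∈ {AB}.
Weight each parental genotype pair by prior × P(type-B child):
  BB × AB: posterior weight 1/2; P(next child type B) = 1/2.
  BO × AB: posterior weight 1/2; P(next child type B) = 1/2.
Weighted sum = 1/2.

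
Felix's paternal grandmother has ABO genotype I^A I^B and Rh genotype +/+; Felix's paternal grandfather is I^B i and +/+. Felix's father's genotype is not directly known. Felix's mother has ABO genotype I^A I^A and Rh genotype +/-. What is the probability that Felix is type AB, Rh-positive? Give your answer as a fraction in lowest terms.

1/2

Felix's father's ABO genotype from I^A I^B × I^B i: 1/4 I^A I^B, 1/4 I^A i, 1/4 I^B I^B, 1/4 I^B i.
Crossing each possibility with the mother I^A I^A and summing P(type AB): 1/4·1/2 + 1/4·0 + 1/4·1 + 1/4·1/2 = 1/2.
Similarly for Rh via the father's Rh distribution: P(Rh+) = 1.
Independent loci: 1/2 × 1 = 1/2.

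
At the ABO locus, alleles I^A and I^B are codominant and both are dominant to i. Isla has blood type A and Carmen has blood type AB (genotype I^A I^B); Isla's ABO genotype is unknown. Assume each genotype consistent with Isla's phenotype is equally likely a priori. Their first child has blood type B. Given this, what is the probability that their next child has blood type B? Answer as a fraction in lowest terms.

Possible genotypes: Isla ∈ {I^A I^A, I^A i}; Carmen ∈ {I^A I^B}.
Weight each parental genotype pair by prior × P(type-B child):
  I^A i × I^A I^B: posterior weight 1; P(next child type B) = 1/4.
Weighted sum = 1/4.

1/4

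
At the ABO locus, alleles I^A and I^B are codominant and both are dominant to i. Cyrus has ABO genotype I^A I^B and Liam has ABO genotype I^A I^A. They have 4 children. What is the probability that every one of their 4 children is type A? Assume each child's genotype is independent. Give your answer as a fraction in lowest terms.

1/16

ABO cross I^A I^B × I^A I^A → 1/2 A, 1/2 AB.
So P(type A) = 1/2 per child.
All 4 independent: (1/2)^4 = 1/16.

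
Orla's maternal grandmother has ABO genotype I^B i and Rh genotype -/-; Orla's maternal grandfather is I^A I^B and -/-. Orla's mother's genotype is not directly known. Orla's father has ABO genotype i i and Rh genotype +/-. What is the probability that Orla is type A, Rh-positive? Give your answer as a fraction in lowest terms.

Orla's mother's ABO genotype from I^B i × I^A I^B: 1/4 I^A I^B, 1/4 I^A i, 1/4 I^B I^B, 1/4 I^B i.
Crossing each possibility with the father i i and summing P(type A): 1/4·1/2 + 1/4·1/2 + 1/4·0 + 1/4·0 = 1/4.
Similarly for Rh via the mother's Rh distribution: P(Rh+) = 1/2.
Independent loci: 1/4 × 1/2 = 1/8.

1/8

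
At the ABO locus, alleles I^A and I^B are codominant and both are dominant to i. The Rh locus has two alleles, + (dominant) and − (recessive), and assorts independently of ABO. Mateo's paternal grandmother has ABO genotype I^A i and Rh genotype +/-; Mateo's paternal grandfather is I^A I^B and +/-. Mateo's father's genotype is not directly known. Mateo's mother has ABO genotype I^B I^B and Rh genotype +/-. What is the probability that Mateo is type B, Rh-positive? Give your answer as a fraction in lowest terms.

3/8

Mateo's father's ABO genotype from I^A i × I^A I^B: 1/4 I^A I^A, 1/4 I^A I^B, 1/4 I^A i, 1/4 I^B i.
Crossing each possibility with the mother I^B I^B and summing P(type B): 1/4·0 + 1/4·1/2 + 1/4·1/2 + 1/4·1 = 1/2.
Similarly for Rh via the father's Rh distribution: P(Rh+) = 3/4.
Independent loci: 1/2 × 3/4 = 3/8.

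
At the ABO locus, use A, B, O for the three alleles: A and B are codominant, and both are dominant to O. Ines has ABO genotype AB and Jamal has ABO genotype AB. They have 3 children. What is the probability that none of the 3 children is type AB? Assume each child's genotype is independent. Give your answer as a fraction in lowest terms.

1/8

ABO cross AB × AB → 1/4 A, 1/4 B, 1/2 AB.
So P(type AB) = 1/2 per child.
P(not type AB) = 1/2 for one child; (1/2)^3 = 1/8.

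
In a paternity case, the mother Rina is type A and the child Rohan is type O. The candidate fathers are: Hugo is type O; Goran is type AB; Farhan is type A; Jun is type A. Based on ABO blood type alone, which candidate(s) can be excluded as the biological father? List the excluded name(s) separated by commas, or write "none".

A candidate is excluded only if no genotype consistent with his phenotype could produce a type O child with a type A mother.
Goran (type AB): no genotype consistent with that phenotype can produce a type-O child with a type-A mother.

Goran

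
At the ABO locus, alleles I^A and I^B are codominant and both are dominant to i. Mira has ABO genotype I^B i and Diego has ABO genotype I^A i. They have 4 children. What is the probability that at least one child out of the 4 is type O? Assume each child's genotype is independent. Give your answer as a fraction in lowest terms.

ABO cross I^B i × I^A i → 1/4 O, 1/4 A, 1/4 B, 1/4 AB.
So P(type O) = 1/4 per child.
P(none) = (3/4)^4 = 81/256; P(at least one) = 1 − 81/256 = 175/256.

175/256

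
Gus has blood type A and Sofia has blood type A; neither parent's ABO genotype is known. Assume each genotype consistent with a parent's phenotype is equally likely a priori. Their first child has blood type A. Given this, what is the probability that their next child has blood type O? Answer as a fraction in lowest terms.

1/20

Possible genotypes: Gus ∈ {I^A I^A, I^A i}; Sofia ∈ {I^A I^A, I^A i}.
Weight each parental genotype pair by prior × P(type-A child):
  I^A I^A × I^A I^A: posterior weight 4/15; P(next child type O) = 0.
  I^A I^A × I^A i: posterior weight 4/15; P(next child type O) = 0.
  I^A i × I^A I^A: posterior weight 4/15; P(next child type O) = 0.
  I^A i × I^A i: posterior weight 1/5; P(next child type O) = 1/4.
Weighted sum = 1/20.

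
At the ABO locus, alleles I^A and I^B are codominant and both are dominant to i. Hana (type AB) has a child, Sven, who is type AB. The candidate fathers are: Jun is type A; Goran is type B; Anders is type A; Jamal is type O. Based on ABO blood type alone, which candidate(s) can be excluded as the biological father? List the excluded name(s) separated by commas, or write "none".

Jamal

A candidate is excluded only if no genotype consistent with his phenotype could produce a type AB child with a type AB mother.
Jamal (type O): no genotype consistent with that phenotype can produce a type-AB child with a type-AB mother.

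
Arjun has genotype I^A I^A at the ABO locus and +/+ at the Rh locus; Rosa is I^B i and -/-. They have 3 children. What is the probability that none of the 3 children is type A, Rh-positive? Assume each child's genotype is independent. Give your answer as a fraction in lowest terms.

ABO cross I^A I^A × I^B i → 1/2 A, 1/2 AB.
Rh cross +/+ × -/- → 1 Rh+; so P(type A, Rh-positive) = 1/2 × 1 = 1/2 per child.
P(not type A, Rh-positive) = 1/2 for one child; (1/2)^3 = 1/8.

1/8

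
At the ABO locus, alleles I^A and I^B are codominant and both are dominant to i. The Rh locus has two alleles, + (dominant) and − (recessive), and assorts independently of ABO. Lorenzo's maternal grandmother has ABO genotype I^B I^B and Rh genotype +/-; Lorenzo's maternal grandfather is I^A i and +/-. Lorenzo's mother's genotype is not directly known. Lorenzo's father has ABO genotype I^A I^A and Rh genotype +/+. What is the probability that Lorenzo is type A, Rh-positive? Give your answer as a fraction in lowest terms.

1/2

Lorenzo's mother's ABO genotype from I^B I^B × I^A i: 1/2 I^A I^B, 1/2 I^B i.
Crossing each possibility with the father I^A I^A and summing P(type A): 1/2·1/2 + 1/2·1/2 = 1/2.
Similarly for Rh via the mother's Rh distribution: P(Rh+) = 1.
Independent loci: 1/2 × 1 = 1/2.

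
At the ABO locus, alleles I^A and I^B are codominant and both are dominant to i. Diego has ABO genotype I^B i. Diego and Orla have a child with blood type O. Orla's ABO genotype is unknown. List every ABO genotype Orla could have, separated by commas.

I^A i, I^B i, i i

For each candidate genotype of Orla, check whether crossing it with I^B i can produce every observed child phenotype.
  I^A I^A → possible child types {A, AB} ✗
  I^A I^B → possible child types {A, B, AB} ✗
  I^A i → possible child types {O, A, B, AB} ✓
  I^B I^B → possible child types {B} ✗
  I^B i → possible child types {O, B} ✓
  i i → possible child types {O, B} ✓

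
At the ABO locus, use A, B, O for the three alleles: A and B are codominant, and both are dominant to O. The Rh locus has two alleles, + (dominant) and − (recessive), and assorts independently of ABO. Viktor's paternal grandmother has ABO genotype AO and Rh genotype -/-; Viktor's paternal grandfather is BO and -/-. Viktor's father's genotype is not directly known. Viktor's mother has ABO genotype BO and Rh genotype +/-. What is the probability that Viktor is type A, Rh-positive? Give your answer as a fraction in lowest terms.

1/16

Viktor's father's ABO genotype from AO × BO: 1/4 AB, 1/4 AO, 1/4 BO, 1/4 OO.
Crossing each possibility with the mother BO and summing P(type A): 1/4·1/4 + 1/4·1/4 + 1/4·0 + 1/4·0 = 1/8.
Similarly for Rh via the father's Rh distribution: P(Rh+) = 1/2.
Independent loci: 1/8 × 1/2 = 1/16.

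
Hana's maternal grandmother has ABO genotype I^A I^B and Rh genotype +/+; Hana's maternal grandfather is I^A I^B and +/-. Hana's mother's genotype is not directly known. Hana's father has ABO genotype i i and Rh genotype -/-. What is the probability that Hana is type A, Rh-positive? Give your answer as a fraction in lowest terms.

Hana's mother's ABO genotype from I^A I^B × I^A I^B: 1/4 I^A I^A, 1/2 I^A I^B, 1/4 I^B I^B.
Crossing each possibility with the father i i and summing P(type A): 1/4·1 + 1/2·1/2 + 1/4·0 = 1/2.
Similarly for Rh via the mother's Rh distribution: P(Rh+) = 3/4.
Independent loci: 1/2 × 3/4 = 3/8.

3/8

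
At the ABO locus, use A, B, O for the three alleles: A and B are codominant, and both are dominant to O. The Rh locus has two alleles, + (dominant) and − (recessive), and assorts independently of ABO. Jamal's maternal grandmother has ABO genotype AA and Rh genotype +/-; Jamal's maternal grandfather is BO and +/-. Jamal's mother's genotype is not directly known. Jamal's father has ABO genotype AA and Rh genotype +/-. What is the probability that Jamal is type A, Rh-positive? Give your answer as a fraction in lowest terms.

9/16

Jamal's mother's ABO genotype from AA × BO: 1/2 AB, 1/2 AO.
Crossing each possibility with the father AA and summing P(type A): 1/2·1/2 + 1/2·1 = 3/4.
Similarly for Rh via the mother's Rh distribution: P(Rh+) = 3/4.
Independent loci: 3/4 × 3/4 = 9/16.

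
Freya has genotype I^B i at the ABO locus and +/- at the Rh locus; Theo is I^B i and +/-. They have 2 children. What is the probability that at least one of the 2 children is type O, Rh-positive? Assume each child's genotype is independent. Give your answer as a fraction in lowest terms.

87/256

ABO cross I^B i × I^B i → 1/4 O, 3/4 B.
Rh cross +/- × +/- → 3/4 Rh+, 1/4 Rh-; so P(type O, Rh-positive) = 1/4 × 3/4 = 3/16 per child.
P(none) = (13/16)^2 = 169/256; P(at least one) = 1 − 169/256 = 87/256.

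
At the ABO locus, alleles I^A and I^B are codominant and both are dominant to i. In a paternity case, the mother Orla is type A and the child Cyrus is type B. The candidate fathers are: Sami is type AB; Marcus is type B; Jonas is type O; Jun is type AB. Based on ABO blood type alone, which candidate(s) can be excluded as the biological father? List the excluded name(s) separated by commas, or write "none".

A candidate is excluded only if no genotype consistent with his phenotype could produce a type B child with a type A mother.
Jonas (type O): no genotype consistent with that phenotype can produce a type-B child with a type-A mother.

Jonas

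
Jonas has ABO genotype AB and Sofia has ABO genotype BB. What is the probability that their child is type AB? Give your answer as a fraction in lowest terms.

1/2

ABO cross AB × BB → offspring phenotypes: 1/2 B, 1/2 AB.
So P(type AB) = 1/2.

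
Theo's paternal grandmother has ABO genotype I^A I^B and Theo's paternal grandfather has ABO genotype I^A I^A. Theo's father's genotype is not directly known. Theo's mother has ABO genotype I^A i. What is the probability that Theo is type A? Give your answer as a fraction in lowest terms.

3/4

Theo's father's ABO genotype from I^A I^B × I^A I^A: 1/2 I^A I^A, 1/2 I^A I^B.
Crossing each possibility with the mother I^A i and summing P(type A): 1/2·1 + 1/2·1/2 = 3/4.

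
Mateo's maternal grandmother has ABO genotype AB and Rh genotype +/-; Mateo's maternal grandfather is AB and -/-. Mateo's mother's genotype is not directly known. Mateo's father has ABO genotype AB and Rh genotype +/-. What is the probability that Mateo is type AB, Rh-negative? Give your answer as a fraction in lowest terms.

3/16

Mateo's mother's ABO genotype from AB × AB: 1/4 AA, 1/2 AB, 1/4 BB.
Crossing each possibility with the father AB and summing P(type AB): 1/4·1/2 + 1/2·1/2 + 1/4·1/2 = 1/2.
Similarly for Rh via the mother's Rh distribution: P(Rh-) = 3/8.
Independent loci: 1/2 × 3/8 = 3/16.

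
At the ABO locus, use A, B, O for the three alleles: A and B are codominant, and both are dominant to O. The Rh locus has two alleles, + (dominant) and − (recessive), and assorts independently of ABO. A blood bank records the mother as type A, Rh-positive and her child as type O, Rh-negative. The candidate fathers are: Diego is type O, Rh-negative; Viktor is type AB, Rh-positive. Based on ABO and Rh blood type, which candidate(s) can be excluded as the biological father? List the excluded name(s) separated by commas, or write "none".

A candidate is excluded only if no genotype consistent with his phenotype could produce a type O, Rh-negative child with a type A, Rh-positive mother.
Viktor (type AB, Rh+): no genotype consistent with that phenotype can produce a type-O Rh- child with a type-A mother.

Viktor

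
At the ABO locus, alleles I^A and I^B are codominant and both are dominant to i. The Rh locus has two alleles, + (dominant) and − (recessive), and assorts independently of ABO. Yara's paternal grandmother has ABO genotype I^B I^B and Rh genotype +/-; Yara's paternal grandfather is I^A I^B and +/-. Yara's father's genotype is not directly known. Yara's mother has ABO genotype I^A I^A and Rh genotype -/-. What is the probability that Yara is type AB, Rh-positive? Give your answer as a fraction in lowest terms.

Yara's father's ABO genotype from I^B I^B × I^A I^B: 1/2 I^A I^B, 1/2 I^B I^B.
Crossing each possibility with the mother I^A I^A and summing P(type AB): 1/2·1/2 + 1/2·1 = 3/4.
Similarly for Rh via the father's Rh distribution: P(Rh+) = 1/2.
Independent loci: 3/4 × 1/2 = 3/8.

3/8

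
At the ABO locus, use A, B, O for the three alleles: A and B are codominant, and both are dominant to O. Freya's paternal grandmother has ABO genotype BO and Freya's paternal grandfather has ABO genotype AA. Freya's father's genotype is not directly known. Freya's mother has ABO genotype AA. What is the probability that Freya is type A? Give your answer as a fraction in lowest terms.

Freya's father's ABO genotype from BO × AA: 1/2 AB, 1/2 AO.
Crossing each possibility with the mother AA and summing P(type A): 1/2·1/2 + 1/2·1 = 3/4.

3/4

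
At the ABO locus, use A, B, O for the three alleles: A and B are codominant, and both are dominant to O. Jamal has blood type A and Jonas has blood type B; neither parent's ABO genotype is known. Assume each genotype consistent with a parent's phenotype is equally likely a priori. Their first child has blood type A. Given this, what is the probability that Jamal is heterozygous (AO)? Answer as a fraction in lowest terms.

1/3

Possible genotypes: Jamal ∈ {AA, AO}; Jonas ∈ {BB, BO}.
Weight each parental genotype pair by prior × P(type-A child):
  AA × BO: posterior weight 2/3.
  AO × BO: posterior weight 1/3.
Sum the posterior weight over pairs where Jamal is AO: 1/3.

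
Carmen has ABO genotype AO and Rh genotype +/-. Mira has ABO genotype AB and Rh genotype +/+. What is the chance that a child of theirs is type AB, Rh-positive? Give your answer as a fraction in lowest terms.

1/4

ABO cross AO × AB → offspring phenotypes: 1/2 A, 1/4 B, 1/4 AB.
Rh cross +/- × +/+ → 1 Rh+.
Independent loci: P(type AB, Rh-positive) = 1/4 × 1 = 1/4.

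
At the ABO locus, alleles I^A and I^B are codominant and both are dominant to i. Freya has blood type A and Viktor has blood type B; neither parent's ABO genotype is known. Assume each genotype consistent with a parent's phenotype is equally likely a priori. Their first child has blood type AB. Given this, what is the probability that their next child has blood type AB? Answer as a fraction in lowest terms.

Possible genotypes: Freya ∈ {I^A I^A, I^A i}; Viktor ∈ {I^B I^B, I^B i}.
Weight each parental genotype pair by prior × P(type-AB child):
  I^A I^A × I^B I^B: posterior weight 4/9; P(next child type AB) = 1.
  I^A I^A × I^B i: posterior weight 2/9; P(next child type AB) = 1/2.
  I^A i × I^B I^B: posterior weight 2/9; P(next child type AB) = 1/2.
  I^A i × I^B i: posterior weight 1/9; P(next child type AB) = 1/4.
Weighted sum = 25/36.

25/36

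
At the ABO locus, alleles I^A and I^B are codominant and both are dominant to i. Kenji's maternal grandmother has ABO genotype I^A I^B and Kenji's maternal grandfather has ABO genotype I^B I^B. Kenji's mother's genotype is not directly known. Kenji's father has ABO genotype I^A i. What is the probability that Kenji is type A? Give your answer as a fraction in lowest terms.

Kenji's mother's ABO genotype from I^A I^B × I^B I^B: 1/2 I^A I^B, 1/2 I^B I^B.
Crossing each possibility with the father I^A i and summing P(type A): 1/2·1/2 + 1/2·0 = 1/4.

1/4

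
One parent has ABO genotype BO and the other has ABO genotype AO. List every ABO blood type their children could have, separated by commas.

O, A, B, AB

Gametes from BO × AO give offspring ABO genotypes AB, AO, BO, OO, i.e. phenotypes O, A, B, AB.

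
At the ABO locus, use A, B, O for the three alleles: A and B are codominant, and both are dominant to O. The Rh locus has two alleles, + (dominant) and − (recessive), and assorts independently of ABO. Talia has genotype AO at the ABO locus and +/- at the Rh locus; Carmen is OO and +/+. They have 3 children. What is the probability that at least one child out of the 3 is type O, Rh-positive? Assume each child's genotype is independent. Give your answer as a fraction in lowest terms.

ABO cross AO × OO → 1/2 O, 1/2 A.
Rh cross +/- × +/+ → 1 Rh+; so P(type O, Rh-positive) = 1/2 × 1 = 1/2 per child.
P(none) = (1/2)^3 = 1/8; P(at least one) = 1 − 1/8 = 7/8.

7/8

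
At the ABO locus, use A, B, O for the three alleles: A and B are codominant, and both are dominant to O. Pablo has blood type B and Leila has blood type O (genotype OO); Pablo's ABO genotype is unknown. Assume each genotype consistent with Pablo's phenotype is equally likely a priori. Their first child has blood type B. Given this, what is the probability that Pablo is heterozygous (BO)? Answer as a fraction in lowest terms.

Possible genotypes: Pablo ∈ {BB, BO}; Leila ∈ {OO}.
Weight each parental genotype pair by prior × P(type-B child):
  BB × OO: posterior weight 2/3.
  BO × OO: posterior weight 1/3.
Sum the posterior weight over pairs where Pablo is BO: 1/3.

1/3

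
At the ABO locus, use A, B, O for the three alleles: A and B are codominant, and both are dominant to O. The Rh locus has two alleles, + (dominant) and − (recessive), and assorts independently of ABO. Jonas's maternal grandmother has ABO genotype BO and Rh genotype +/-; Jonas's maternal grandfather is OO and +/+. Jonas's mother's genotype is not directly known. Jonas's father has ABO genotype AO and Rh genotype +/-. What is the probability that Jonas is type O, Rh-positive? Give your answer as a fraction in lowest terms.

Jonas's mother's ABO genotype from BO × OO: 1/2 BO, 1/2 OO.
Crossing each possibility with the father AO and summing P(type O): 1/2·1/4 + 1/2·1/2 = 3/8.
Similarly for Rh via the mother's Rh distribution: P(Rh+) = 7/8.
Independent loci: 3/8 × 7/8 = 21/64.

21/64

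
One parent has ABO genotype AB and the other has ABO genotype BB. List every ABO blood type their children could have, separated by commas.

B, AB

Gametes from AB × BB give offspring ABO genotypes AB, BB, i.e. phenotypes B, AB.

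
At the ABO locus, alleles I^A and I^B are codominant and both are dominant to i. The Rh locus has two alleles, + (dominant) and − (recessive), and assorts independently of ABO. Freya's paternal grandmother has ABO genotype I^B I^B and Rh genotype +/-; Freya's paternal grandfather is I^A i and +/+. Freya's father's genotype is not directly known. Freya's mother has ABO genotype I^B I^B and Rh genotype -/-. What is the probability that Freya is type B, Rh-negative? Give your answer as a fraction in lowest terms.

Freya's father's ABO genotype from I^B I^B × I^A i: 1/2 I^A I^B, 1/2 I^B i.
Crossing each possibility with the mother I^B I^B and summing P(type B): 1/2·1/2 + 1/2·1 = 3/4.
Similarly for Rh via the father's Rh distribution: P(Rh-) = 1/4.
Independent loci: 3/4 × 1/4 = 3/16.

3/16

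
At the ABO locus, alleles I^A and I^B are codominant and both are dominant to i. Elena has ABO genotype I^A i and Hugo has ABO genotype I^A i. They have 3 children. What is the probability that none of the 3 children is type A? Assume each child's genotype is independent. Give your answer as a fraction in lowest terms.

1/64

ABO cross I^A i × I^A i → 1/4 O, 3/4 A.
So P(type A) = 3/4 per child.
P(not type A) = 1/4 for one child; (1/4)^3 = 1/64.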